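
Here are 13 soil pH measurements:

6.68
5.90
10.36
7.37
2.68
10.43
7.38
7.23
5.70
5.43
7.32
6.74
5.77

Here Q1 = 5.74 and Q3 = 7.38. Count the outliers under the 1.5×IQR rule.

3

IQR = 1.64; fences at 5.74 − 2.46 = 3.28 and 7.38 + 2.46 = 9.84.
Outside the cutoffs: 2.68, 10.36, 10.43.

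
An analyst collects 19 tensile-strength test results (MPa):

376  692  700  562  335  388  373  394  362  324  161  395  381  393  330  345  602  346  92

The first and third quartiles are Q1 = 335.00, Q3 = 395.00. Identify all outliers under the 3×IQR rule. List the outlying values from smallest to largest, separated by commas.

IQR = Q3 − Q1 = 395.00 − 335.00 = 60.00.
Lower fence = Q1 − 3·IQR = 335.00 − 180.00 = 155.00.
Upper fence = Q3 + 3·IQR = 395.00 + 180.00 = 575.00.
92 < 155.00 → outlier.
602 > 575.00 → outlier.
692 > 575.00 → outlier.
700 > 575.00 → outlier.
All remaining values lie within [155.00, 575.00].

92, 602, 692, 700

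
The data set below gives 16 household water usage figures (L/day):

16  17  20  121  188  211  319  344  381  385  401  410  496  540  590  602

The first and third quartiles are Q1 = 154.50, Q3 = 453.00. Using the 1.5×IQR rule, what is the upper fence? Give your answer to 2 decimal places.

900.75

IQR = Q3 − Q1 = 453.00 − 154.50 = 298.50.
Lower fence = Q1 − 1.5·IQR = 154.50 − 447.75 = -293.25.
Upper fence = Q3 + 1.5·IQR = 453.00 + 447.75 = 900.75.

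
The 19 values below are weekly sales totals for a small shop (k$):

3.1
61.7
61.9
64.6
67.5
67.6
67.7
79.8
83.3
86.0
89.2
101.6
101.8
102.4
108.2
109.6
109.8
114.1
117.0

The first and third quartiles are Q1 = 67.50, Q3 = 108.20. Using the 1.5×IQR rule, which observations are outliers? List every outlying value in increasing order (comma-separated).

IQR = Q3 − Q1 = 108.20 − 67.50 = 40.70.
Lower fence = Q1 − 1.5·IQR = 67.50 − 61.05 = 6.45.
Upper fence = Q3 + 1.5·IQR = 108.20 + 61.05 = 169.25.
3.1 < 6.45 → outlier.
All remaining values lie within [6.45, 169.25].

3.1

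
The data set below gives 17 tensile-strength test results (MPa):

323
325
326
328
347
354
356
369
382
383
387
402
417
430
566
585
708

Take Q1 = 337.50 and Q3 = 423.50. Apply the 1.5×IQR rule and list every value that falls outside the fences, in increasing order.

566, 585, 708

IQR = Q3 − Q1 = 423.50 − 337.50 = 86.00.
Lower fence = Q1 − 1.5·IQR = 337.50 − 129.00 = 208.50.
Upper fence = Q3 + 1.5·IQR = 423.50 + 129.00 = 552.50.
566 > 552.50 → outlier.
585 > 552.50 → outlier.
708 > 552.50 → outlier.
All remaining values lie within [208.50, 552.50].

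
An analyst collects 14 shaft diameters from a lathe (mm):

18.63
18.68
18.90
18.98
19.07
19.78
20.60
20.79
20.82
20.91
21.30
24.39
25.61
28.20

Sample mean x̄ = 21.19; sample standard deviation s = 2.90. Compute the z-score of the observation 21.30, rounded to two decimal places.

0.04

z = (21.30 − 21.19) / 2.90 = 0.04.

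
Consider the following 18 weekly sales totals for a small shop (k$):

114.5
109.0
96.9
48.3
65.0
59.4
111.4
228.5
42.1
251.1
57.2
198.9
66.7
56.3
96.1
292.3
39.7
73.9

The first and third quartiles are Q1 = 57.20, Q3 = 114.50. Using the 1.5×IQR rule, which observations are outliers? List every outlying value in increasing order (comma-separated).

228.5, 251.1, 292.3

IQR = Q3 − Q1 = 114.50 − 57.20 = 57.30.
Lower fence = Q1 − 1.5·IQR = 57.20 − 85.95 = -28.75.
Upper fence = Q3 + 1.5·IQR = 114.50 + 85.95 = 200.45.
228.5 > 200.45 → outlier.
251.1 > 200.45 → outlier.
292.3 > 200.45 → outlier.
All remaining values lie within [-28.75, 200.45].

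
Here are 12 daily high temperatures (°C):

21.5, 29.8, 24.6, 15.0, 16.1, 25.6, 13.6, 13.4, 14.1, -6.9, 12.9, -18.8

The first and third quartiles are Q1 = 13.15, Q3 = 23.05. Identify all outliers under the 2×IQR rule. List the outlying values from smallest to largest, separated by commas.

IQR = Q3 − Q1 = 23.05 − 13.15 = 9.90.
Lower fence = Q1 − 2·IQR = 13.15 − 19.80 = -6.65.
Upper fence = Q3 + 2·IQR = 23.05 + 19.80 = 42.85.
-18.8 < -6.65 → outlier.
-6.9 < -6.65 → outlier.
All remaining values lie within [-6.65, 42.85].

-18.8, -6.9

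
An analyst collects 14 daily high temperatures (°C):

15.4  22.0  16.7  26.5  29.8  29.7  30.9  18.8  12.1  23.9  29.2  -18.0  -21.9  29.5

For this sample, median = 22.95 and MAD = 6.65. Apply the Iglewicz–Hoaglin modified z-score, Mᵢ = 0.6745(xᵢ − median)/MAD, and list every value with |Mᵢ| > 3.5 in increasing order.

-21.9, -18.0

|Mᵢ| > 3.5 ⇔ |xᵢ − 22.95| > 3.5·6.65/0.6745 = 34.51.
So outliers lie outside [-11.56, 57.46].
-21.9: M = -4.55 → outlier.
-18.0: M = -4.15 → outlier.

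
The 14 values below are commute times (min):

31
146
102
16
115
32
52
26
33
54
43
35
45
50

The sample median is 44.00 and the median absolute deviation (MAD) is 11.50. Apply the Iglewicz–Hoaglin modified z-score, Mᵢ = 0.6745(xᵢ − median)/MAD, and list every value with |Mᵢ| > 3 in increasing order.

102, 115, 146

|Mᵢ| > 3 ⇔ |xᵢ − 44.00| > 3·11.50/0.6745 = 51.15.
So outliers lie outside [-7.15, 95.15].
102: M = 3.40 → outlier.
115: M = 4.16 → outlier.
146: M = 5.98 → outlier.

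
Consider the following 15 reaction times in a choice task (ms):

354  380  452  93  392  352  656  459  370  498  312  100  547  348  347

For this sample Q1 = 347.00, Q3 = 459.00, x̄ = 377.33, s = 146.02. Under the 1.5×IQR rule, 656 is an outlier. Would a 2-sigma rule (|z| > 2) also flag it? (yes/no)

no

z = (656 − 377.33) / 146.02 = 1.91.
|z| = 1.91 ≤ 2.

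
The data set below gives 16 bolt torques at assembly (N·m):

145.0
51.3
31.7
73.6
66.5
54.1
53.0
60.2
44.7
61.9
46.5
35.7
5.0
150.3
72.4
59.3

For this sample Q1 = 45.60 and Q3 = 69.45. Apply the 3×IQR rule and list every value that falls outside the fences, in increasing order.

145.0, 150.3

IQR = Q3 − Q1 = 69.45 − 45.60 = 23.85.
Lower fence = Q1 − 3·IQR = 45.60 − 71.55 = -25.95.
Upper fence = Q3 + 3·IQR = 69.45 + 71.55 = 141.00.
145.0 > 141.00 → outlier.
150.3 > 141.00 → outlier.
All remaining values lie within [-25.95, 141.00].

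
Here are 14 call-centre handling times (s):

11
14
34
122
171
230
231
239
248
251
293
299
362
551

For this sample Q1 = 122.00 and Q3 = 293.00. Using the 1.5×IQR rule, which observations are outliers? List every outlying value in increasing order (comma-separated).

IQR = Q3 − Q1 = 293.00 − 122.00 = 171.00.
Lower fence = Q1 − 1.5·IQR = 122.00 − 256.50 = -134.50.
Upper fence = Q3 + 1.5·IQR = 293.00 + 256.50 = 549.50.
551 > 549.50 → outlier.
All remaining values lie within [-134.50, 549.50].

551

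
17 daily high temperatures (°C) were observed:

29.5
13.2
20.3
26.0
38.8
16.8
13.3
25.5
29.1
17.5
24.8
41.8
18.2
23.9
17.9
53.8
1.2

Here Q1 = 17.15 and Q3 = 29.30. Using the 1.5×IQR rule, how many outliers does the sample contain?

1

IQR = 12.15; fences at 17.15 − 18.225 = -1.075 and 29.30 + 18.225 = 47.525.
Outside the cutoffs: 53.8.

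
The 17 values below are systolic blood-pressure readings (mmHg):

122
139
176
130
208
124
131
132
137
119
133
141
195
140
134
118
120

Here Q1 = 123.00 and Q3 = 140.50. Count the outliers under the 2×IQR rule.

IQR = 17.50; fences at 123.00 − 35.00 = 88.00 and 140.50 + 35.00 = 175.50.
Outside the cutoffs: 176, 195, 208.

3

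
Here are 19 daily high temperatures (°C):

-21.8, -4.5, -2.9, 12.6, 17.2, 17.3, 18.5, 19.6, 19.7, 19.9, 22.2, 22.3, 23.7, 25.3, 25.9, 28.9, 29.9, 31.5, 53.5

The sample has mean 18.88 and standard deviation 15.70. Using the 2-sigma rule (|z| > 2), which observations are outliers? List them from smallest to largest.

Cutoffs at x̄ ± 2s: 18.88 ± 2·15.70 = [-12.52, 50.28].
-21.8: z = -2.59, |z| > 2 → outlier.
53.5: z = 2.21, |z| > 2 → outlier.
Every other value lies within [-12.52, 50.28].

-21.8, 53.5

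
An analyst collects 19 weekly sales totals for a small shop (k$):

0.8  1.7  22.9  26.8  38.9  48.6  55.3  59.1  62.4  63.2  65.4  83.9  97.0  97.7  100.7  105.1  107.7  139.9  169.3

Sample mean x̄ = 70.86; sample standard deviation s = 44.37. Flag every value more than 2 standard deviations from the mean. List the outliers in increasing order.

169.3

Cutoffs at x̄ ± 2s: 70.86 ± 2·44.37 = [-17.88, 159.60].
169.3: z = 2.22, |z| > 2 → outlier.
Every other value lies within [-17.88, 159.60].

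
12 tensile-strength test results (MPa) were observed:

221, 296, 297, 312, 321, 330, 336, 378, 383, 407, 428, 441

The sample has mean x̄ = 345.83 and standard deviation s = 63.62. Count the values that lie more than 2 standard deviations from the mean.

0

Cutoffs: x̄ ± 2s = [218.59, 473.07].
Every value lies within the cutoffs.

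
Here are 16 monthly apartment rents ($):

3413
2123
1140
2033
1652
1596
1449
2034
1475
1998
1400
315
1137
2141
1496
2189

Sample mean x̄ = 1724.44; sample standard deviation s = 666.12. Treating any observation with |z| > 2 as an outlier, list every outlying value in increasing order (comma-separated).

315, 3413

Cutoffs at x̄ ± 2s: 1724.44 ± 2·666.12 = [392.20, 3056.68].
315: z = -2.12, |z| > 2 → outlier.
3413: z = 2.53, |z| > 2 → outlier.
Every other value lies within [392.20, 3056.68].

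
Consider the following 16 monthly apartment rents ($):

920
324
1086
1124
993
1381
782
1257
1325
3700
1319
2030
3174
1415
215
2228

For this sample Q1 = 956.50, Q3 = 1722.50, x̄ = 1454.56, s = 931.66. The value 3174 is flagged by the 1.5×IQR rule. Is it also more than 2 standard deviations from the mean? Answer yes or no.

z = (3174 − 1454.56) / 931.66 = 1.85.
|z| = 1.85 ≤ 2.

no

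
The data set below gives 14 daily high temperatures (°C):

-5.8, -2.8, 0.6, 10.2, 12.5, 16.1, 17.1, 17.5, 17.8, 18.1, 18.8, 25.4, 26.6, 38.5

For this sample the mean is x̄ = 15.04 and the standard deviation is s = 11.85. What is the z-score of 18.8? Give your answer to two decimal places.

z = (18.8 − 15.04) / 11.85 = 0.32.

0.32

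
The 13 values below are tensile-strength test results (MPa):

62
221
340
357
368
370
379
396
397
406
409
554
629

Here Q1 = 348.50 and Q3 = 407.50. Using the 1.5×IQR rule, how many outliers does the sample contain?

IQR = 59.00; fences at 348.50 − 88.50 = 260.00 and 407.50 + 88.50 = 496.00.
Outside the cutoffs: 62, 221, 554, 629.

4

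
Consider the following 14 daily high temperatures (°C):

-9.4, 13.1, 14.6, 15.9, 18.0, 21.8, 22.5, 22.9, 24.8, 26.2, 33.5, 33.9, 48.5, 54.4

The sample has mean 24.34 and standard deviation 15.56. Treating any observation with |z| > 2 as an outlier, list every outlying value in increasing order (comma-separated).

-9.4

Cutoffs at x̄ ± 2s: 24.34 ± 2·15.56 = [-6.78, 55.46].
-9.4: z = -2.17, |z| > 2 → outlier.
Every other value lies within [-6.78, 55.46].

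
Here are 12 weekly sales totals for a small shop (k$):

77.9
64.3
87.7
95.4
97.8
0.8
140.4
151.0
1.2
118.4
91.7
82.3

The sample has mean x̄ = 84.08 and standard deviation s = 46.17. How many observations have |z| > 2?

0

Cutoffs: x̄ ± 2s = [-8.26, 176.42].
Every value lies within the cutoffs.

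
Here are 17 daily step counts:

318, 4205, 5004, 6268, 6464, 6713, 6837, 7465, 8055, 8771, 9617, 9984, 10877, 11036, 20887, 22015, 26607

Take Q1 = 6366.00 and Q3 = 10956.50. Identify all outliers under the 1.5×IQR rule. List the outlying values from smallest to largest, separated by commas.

IQR = Q3 − Q1 = 10956.50 − 6366.00 = 4590.50.
Lower fence = Q1 − 1.5·IQR = 6366.00 − 6885.75 = -519.75.
Upper fence = Q3 + 1.5·IQR = 10956.50 + 6885.75 = 17842.25.
20887 > 17842.25 → outlier.
22015 > 17842.25 → outlier.
26607 > 17842.25 → outlier.
All remaining values lie within [-519.75, 17842.25].

20887, 22015, 26607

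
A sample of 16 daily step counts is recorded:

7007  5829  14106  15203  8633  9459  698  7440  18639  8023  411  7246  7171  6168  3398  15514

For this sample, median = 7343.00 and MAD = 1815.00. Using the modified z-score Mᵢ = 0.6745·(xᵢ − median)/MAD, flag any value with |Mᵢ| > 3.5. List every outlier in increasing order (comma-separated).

|Mᵢ| > 3.5 ⇔ |xᵢ − 7343.00| > 3.5·1815.00/0.6745 = 9418.09.
So outliers lie outside [-2075.09, 16761.09].
18639: M = 4.20 → outlier.

18639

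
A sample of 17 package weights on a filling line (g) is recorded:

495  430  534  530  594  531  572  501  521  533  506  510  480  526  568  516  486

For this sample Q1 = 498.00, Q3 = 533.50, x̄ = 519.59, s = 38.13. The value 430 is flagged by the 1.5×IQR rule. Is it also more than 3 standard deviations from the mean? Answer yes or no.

no

z = (430 − 519.59) / 38.13 = -2.35.
|z| = 2.35 ≤ 3.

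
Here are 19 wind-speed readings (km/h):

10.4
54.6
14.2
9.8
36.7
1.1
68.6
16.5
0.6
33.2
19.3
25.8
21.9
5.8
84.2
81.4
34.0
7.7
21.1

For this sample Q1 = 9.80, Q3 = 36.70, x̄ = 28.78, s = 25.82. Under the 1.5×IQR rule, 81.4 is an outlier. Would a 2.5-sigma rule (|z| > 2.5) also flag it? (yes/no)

z = (81.4 − 28.78) / 25.82 = 2.04.
|z| = 2.04 ≤ 2.5.

no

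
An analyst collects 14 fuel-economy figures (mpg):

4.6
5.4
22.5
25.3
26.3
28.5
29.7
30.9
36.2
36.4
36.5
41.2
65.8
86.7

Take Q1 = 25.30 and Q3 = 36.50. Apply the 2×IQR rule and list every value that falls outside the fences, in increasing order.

65.8, 86.7

IQR = Q3 − Q1 = 36.50 − 25.30 = 11.20.
Lower fence = Q1 − 2·IQR = 25.30 − 22.40 = 2.90.
Upper fence = Q3 + 2·IQR = 36.50 + 22.40 = 58.90.
65.8 > 58.90 → outlier.
86.7 > 58.90 → outlier.
All remaining values lie within [2.90, 58.90].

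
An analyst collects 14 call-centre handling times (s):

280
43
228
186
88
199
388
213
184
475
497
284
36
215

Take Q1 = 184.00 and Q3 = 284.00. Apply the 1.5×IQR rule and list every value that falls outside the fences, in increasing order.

475, 497

IQR = Q3 − Q1 = 284.00 − 184.00 = 100.00.
Lower fence = Q1 − 1.5·IQR = 184.00 − 150.00 = 34.00.
Upper fence = Q3 + 1.5·IQR = 284.00 + 150.00 = 434.00.
475 > 434.00 → outlier.
497 > 434.00 → outlier.
All remaining values lie within [34.00, 434.00].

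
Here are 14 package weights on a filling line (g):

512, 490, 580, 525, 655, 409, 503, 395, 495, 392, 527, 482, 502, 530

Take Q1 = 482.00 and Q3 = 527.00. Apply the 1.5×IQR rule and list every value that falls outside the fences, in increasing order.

392, 395, 409, 655

IQR = Q3 − Q1 = 527.00 − 482.00 = 45.00.
Lower fence = Q1 − 1.5·IQR = 482.00 − 67.50 = 414.50.
Upper fence = Q3 + 1.5·IQR = 527.00 + 67.50 = 594.50.
392 < 414.50 → outlier.
395 < 414.50 → outlier.
409 < 414.50 → outlier.
655 > 594.50 → outlier.
All remaining values lie within [414.50, 594.50].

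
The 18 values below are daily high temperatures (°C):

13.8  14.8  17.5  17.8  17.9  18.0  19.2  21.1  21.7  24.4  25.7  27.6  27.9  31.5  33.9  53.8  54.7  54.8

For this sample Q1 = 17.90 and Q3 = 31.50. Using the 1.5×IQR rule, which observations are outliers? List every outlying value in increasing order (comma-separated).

53.8, 54.7, 54.8

IQR = Q3 − Q1 = 31.50 − 17.90 = 13.60.
Lower fence = Q1 − 1.5·IQR = 17.90 − 20.40 = -2.50.
Upper fence = Q3 + 1.5·IQR = 31.50 + 20.40 = 51.90.
53.8 > 51.90 → outlier.
54.7 > 51.90 → outlier.
54.8 > 51.90 → outlier.
All remaining values lie within [-2.50, 51.90].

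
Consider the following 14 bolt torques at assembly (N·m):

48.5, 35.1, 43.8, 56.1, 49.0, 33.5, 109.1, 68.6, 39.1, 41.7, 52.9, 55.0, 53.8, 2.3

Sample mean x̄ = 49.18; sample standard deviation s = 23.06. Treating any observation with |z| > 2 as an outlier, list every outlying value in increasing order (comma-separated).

Cutoffs at x̄ ± 2s: 49.18 ± 2·23.06 = [3.06, 95.30].
2.3: z = -2.03, |z| > 2 → outlier.
109.1: z = 2.60, |z| > 2 → outlier.
Every other value lies within [3.06, 95.30].

2.3, 109.1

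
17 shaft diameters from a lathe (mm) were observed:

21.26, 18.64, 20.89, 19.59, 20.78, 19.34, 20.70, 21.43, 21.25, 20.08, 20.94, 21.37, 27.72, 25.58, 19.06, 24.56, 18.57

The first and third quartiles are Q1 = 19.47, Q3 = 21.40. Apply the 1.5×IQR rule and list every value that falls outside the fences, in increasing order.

24.56, 25.58, 27.72

IQR = Q3 − Q1 = 21.40 − 19.47 = 1.93.
Lower fence = Q1 − 1.5·IQR = 19.47 − 2.895 = 16.575.
Upper fence = Q3 + 1.5·IQR = 21.40 + 2.895 = 24.295.
24.56 > 24.295 → outlier.
25.58 > 24.295 → outlier.
27.72 > 24.295 → outlier.
All remaining values lie within [16.575, 24.295].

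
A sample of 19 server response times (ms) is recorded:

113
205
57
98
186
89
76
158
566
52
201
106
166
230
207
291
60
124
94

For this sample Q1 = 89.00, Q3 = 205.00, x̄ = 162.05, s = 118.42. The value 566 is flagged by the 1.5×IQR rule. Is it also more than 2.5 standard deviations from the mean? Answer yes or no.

yes

z = (566 − 162.05) / 118.42 = 3.41.
|z| = 3.41 > 2.5.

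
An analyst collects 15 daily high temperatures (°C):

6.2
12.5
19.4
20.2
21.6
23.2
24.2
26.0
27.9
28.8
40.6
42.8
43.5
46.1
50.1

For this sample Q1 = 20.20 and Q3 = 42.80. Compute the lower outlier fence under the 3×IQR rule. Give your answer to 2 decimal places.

IQR = Q3 − Q1 = 42.80 − 20.20 = 22.60.
Lower fence = Q1 − 3·IQR = 20.20 − 67.80 = -47.60.
Upper fence = Q3 + 3·IQR = 42.80 + 67.80 = 110.60.

-47.60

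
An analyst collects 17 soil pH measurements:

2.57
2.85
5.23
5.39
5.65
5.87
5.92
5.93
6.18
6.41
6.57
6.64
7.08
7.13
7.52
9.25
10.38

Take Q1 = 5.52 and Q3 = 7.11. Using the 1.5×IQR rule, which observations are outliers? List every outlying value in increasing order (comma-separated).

IQR = Q3 − Q1 = 7.11 − 5.52 = 1.59.
Lower fence = Q1 − 1.5·IQR = 5.52 − 2.385 = 3.135.
Upper fence = Q3 + 1.5·IQR = 7.11 + 2.385 = 9.495.
2.57 < 3.135 → outlier.
2.85 < 3.135 → outlier.
10.38 > 9.495 → outlier.
All remaining values lie within [3.135, 9.495].

2.57, 2.85, 10.38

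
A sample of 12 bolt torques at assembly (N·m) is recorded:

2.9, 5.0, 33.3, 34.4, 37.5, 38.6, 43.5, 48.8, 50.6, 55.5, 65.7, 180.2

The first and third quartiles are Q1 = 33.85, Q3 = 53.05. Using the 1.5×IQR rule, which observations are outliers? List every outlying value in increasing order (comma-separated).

IQR = Q3 − Q1 = 53.05 − 33.85 = 19.20.
Lower fence = Q1 − 1.5·IQR = 33.85 − 28.80 = 5.05.
Upper fence = Q3 + 1.5·IQR = 53.05 + 28.80 = 81.85.
2.9 < 5.05 → outlier.
5.0 < 5.05 → outlier.
180.2 > 81.85 → outlier.
All remaining values lie within [5.05, 81.85].

2.9, 5.0, 180.2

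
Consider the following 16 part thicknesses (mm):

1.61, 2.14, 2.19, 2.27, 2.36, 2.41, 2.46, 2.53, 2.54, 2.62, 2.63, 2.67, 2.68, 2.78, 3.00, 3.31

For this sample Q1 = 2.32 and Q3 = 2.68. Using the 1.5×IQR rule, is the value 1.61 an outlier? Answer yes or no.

yes

IQR = Q3 − Q1 = 2.68 − 2.32 = 0.36.
Lower fence = Q1 − 1.5·IQR = 2.32 − 0.54 = 1.78.
Upper fence = Q3 + 1.5·IQR = 2.68 + 0.54 = 3.22.
1.61 lies below the lower fence.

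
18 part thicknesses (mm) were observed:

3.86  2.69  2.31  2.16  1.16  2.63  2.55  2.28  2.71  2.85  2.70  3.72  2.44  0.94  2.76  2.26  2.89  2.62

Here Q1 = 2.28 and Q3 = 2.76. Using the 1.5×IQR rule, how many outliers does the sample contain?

IQR = 0.48; fences at 2.28 − 0.72 = 1.56 and 2.76 + 0.72 = 3.48.
Outside the cutoffs: 0.94, 1.16, 3.72, 3.86.

4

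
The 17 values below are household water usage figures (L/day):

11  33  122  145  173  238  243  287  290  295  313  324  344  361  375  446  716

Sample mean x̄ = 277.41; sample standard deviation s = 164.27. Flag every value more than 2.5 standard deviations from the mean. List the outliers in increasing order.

716

Cutoffs at x̄ ± 2.5s: 277.41 ± 2.5·164.27 = [-133.265, 688.085].
716: z = 2.67, |z| > 2.5 → outlier.
Every other value lies within [-133.265, 688.085].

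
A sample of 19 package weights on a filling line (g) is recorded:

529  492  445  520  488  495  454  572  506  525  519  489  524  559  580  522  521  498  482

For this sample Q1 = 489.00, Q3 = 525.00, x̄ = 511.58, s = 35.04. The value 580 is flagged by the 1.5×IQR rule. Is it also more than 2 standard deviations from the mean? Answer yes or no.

no

z = (580 − 511.58) / 35.04 = 1.95.
|z| = 1.95 ≤ 2.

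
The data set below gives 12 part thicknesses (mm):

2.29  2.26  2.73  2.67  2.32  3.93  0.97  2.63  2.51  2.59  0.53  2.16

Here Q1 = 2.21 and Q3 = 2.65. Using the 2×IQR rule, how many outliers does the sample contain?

IQR = 0.44; fences at 2.21 − 0.88 = 1.33 and 2.65 + 0.88 = 3.53.
Outside the cutoffs: 0.53, 0.97, 3.93.

3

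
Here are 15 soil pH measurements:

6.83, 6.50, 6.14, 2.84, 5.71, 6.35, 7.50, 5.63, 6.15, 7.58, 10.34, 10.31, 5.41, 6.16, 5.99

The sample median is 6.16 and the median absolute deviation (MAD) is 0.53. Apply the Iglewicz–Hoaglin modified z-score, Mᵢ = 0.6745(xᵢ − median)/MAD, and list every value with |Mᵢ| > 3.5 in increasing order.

2.84, 10.31, 10.34

|Mᵢ| > 3.5 ⇔ |xᵢ − 6.16| > 3.5·0.53/0.6745 = 2.75.
So outliers lie outside [3.41, 8.91].
2.84: M = -4.23 → outlier.
10.31: M = 5.28 → outlier.
10.34: M = 5.32 → outlier.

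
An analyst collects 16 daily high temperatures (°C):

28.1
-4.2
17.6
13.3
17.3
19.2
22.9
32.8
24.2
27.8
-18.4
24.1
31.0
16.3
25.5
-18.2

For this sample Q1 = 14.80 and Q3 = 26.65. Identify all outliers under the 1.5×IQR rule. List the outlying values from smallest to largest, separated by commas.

IQR = Q3 − Q1 = 26.65 − 14.80 = 11.85.
Lower fence = Q1 − 1.5·IQR = 14.80 − 17.775 = -2.975.
Upper fence = Q3 + 1.5·IQR = 26.65 + 17.775 = 44.425.
-18.4 < -2.975 → outlier.
-18.2 < -2.975 → outlier.
-4.2 < -2.975 → outlier.
All remaining values lie within [-2.975, 44.425].

-18.4, -18.2, -4.2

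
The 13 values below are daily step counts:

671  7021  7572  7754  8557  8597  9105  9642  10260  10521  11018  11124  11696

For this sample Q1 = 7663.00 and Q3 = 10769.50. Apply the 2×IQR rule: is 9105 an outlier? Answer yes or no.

IQR = Q3 − Q1 = 10769.50 − 7663.00 = 3106.50.
Lower fence = Q1 − 2·IQR = 7663.00 − 6213.00 = 1450.00.
Upper fence = Q3 + 2·IQR = 10769.50 + 6213.00 = 16982.50.
9105 lies within [1450.00, 16982.50].

no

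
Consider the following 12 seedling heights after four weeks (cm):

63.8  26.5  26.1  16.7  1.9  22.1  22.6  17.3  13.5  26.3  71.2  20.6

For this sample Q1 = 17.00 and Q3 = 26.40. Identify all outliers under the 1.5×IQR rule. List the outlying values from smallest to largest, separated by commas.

1.9, 63.8, 71.2

IQR = Q3 − Q1 = 26.40 − 17.00 = 9.40.
Lower fence = Q1 − 1.5·IQR = 17.00 − 14.10 = 2.90.
Upper fence = Q3 + 1.5·IQR = 26.40 + 14.10 = 40.50.
1.9 < 2.90 → outlier.
63.8 > 40.50 → outlier.
71.2 > 40.50 → outlier.
All remaining values lie within [2.90, 40.50].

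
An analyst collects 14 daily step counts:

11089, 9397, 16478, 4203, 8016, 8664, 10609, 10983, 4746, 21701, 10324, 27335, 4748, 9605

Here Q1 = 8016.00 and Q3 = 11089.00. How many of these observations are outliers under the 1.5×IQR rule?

IQR = 3073.00; fences at 8016.00 − 4609.50 = 3406.50 and 11089.00 + 4609.50 = 15698.50.
Outside the cutoffs: 16478, 21701, 27335.

3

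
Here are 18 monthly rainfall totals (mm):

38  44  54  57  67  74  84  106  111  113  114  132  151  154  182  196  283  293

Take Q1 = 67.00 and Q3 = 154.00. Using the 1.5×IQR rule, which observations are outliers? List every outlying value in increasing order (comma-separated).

IQR = Q3 − Q1 = 154.00 − 67.00 = 87.00.
Lower fence = Q1 − 1.5·IQR = 67.00 − 130.50 = -63.50.
Upper fence = Q3 + 1.5·IQR = 154.00 + 130.50 = 284.50.
293 > 284.50 → outlier.
All remaining values lie within [-63.50, 284.50].

293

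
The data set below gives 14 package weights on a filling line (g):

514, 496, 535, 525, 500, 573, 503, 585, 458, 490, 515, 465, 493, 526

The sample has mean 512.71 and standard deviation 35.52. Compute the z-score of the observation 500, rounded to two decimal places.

z = (500 − 512.71) / 35.52 = -0.36.

-0.36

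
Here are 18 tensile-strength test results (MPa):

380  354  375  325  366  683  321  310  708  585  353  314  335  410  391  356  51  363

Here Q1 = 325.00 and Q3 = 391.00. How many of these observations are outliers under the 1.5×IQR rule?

IQR = 66.00; fences at 325.00 − 99.00 = 226.00 and 391.00 + 99.00 = 490.00.
Outside the cutoffs: 51, 585, 683, 708.

4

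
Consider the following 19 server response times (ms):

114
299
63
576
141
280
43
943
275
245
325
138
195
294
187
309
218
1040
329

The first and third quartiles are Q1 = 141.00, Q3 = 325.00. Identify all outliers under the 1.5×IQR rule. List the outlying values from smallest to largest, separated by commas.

943, 1040

IQR = Q3 − Q1 = 325.00 − 141.00 = 184.00.
Lower fence = Q1 − 1.5·IQR = 141.00 − 276.00 = -135.00.
Upper fence = Q3 + 1.5·IQR = 325.00 + 276.00 = 601.00.
943 > 601.00 → outlier.
1040 > 601.00 → outlier.
All remaining values lie within [-135.00, 601.00].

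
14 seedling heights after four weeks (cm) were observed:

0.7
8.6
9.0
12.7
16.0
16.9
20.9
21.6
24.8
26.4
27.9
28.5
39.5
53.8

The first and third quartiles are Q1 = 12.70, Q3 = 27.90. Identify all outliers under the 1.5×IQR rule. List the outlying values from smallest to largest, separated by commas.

IQR = Q3 − Q1 = 27.90 − 12.70 = 15.20.
Lower fence = Q1 − 1.5·IQR = 12.70 − 22.80 = -10.10.
Upper fence = Q3 + 1.5·IQR = 27.90 + 22.80 = 50.70.
53.8 > 50.70 → outlier.
All remaining values lie within [-10.10, 50.70].

53.8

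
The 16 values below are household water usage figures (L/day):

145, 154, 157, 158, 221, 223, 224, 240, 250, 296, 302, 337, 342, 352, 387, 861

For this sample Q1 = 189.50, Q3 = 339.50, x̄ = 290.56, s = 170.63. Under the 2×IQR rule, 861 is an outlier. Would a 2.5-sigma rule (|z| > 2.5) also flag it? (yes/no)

yes

z = (861 − 290.56) / 170.63 = 3.34.
|z| = 3.34 > 2.5.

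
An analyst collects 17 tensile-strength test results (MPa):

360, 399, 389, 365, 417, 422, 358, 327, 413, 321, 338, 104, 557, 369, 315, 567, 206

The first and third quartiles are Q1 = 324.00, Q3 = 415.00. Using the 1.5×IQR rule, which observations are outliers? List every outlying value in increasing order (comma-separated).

104, 557, 567

IQR = Q3 − Q1 = 415.00 − 324.00 = 91.00.
Lower fence = Q1 − 1.5·IQR = 324.00 − 136.50 = 187.50.
Upper fence = Q3 + 1.5·IQR = 415.00 + 136.50 = 551.50.
104 < 187.50 → outlier.
557 > 551.50 → outlier.
567 > 551.50 → outlier.
All remaining values lie within [187.50, 551.50].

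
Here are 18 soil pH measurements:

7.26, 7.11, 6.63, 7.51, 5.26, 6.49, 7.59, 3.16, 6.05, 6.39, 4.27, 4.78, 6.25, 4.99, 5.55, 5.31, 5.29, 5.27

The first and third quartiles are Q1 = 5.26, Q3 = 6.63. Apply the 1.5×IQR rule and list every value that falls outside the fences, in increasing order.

IQR = Q3 − Q1 = 6.63 − 5.26 = 1.37.
Lower fence = Q1 − 1.5·IQR = 5.26 − 2.055 = 3.205.
Upper fence = Q3 + 1.5·IQR = 6.63 + 2.055 = 8.685.
3.16 < 3.205 → outlier.
All remaining values lie within [3.205, 8.685].

3.16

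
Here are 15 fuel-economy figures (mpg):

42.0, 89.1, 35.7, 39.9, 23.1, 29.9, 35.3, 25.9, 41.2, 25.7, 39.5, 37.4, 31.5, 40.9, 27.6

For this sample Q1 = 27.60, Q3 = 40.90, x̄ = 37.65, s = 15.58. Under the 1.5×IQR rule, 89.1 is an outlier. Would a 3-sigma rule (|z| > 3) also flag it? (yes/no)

yes

z = (89.1 − 37.65) / 15.58 = 3.30.
|z| = 3.30 > 3.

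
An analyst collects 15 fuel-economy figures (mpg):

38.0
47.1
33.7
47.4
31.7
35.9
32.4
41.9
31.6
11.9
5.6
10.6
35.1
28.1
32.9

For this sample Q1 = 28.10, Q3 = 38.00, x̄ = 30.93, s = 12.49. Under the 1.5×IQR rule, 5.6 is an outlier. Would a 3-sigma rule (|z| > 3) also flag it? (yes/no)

no

z = (5.6 − 30.93) / 12.49 = -2.03.
|z| = 2.03 ≤ 3.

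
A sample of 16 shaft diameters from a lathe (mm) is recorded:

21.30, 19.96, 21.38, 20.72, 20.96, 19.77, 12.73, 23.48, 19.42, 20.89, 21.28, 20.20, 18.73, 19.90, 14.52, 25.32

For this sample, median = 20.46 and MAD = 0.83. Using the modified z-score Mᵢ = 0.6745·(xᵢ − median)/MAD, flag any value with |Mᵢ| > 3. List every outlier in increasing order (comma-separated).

|Mᵢ| > 3 ⇔ |xᵢ − 20.46| > 3·0.83/0.6745 = 3.69.
So outliers lie outside [16.77, 24.15].
12.73: M = -6.28 → outlier.
14.52: M = -4.83 → outlier.
25.32: M = 3.95 → outlier.

12.73, 14.52, 25.32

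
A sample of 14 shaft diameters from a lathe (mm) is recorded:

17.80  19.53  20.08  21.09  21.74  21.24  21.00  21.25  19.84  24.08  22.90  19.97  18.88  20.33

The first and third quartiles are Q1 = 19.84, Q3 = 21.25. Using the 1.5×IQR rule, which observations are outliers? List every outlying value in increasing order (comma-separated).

24.08

IQR = Q3 − Q1 = 21.25 − 19.84 = 1.41.
Lower fence = Q1 − 1.5·IQR = 19.84 − 2.115 = 17.725.
Upper fence = Q3 + 1.5·IQR = 21.25 + 2.115 = 23.365.
24.08 > 23.365 → outlier.
All remaining values lie within [17.725, 23.365].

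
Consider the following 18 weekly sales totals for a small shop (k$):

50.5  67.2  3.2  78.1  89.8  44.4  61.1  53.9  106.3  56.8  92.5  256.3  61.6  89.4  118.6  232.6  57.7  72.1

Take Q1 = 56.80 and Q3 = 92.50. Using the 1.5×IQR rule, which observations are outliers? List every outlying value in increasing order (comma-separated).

IQR = Q3 − Q1 = 92.50 − 56.80 = 35.70.
Lower fence = Q1 − 1.5·IQR = 56.80 − 53.55 = 3.25.
Upper fence = Q3 + 1.5·IQR = 92.50 + 53.55 = 146.05.
3.2 < 3.25 → outlier.
232.6 > 146.05 → outlier.
256.3 > 146.05 → outlier.
All remaining values lie within [3.25, 146.05].

3.2, 232.6, 256.3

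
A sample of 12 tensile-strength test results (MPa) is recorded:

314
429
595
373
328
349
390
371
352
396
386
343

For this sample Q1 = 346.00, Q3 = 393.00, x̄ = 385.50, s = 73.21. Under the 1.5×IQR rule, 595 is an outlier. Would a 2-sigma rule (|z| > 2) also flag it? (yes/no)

yes

z = (595 − 385.50) / 73.21 = 2.86.
|z| = 2.86 > 2.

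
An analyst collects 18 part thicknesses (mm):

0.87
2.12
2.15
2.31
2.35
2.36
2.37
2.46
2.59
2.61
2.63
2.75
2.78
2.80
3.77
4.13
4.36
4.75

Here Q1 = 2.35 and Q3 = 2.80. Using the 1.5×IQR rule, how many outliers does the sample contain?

5

IQR = 0.45; fences at 2.35 − 0.675 = 1.675 and 2.80 + 0.675 = 3.475.
Outside the cutoffs: 0.87, 3.77, 4.13, 4.36, 4.75.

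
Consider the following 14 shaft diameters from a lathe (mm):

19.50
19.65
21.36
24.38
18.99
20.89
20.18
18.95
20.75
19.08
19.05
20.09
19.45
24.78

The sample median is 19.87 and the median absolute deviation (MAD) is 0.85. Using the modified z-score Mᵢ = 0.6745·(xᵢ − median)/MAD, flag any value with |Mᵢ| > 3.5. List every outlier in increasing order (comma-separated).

24.38, 24.78

|Mᵢ| > 3.5 ⇔ |xᵢ − 19.87| > 3.5·0.85/0.6745 = 4.41.
So outliers lie outside [15.46, 24.28].
24.38: M = 3.58 → outlier.
24.78: M = 3.90 → outlier.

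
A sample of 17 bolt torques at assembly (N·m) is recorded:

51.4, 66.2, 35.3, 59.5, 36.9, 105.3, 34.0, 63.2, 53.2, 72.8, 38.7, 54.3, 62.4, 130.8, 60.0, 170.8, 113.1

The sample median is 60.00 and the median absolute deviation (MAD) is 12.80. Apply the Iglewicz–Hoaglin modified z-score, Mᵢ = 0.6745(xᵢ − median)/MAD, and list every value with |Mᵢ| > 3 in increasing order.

|Mᵢ| > 3 ⇔ |xᵢ − 60.00| > 3·12.80/0.6745 = 56.93.
So outliers lie outside [3.07, 116.93].
130.8: M = 3.73 → outlier.
170.8: M = 5.84 → outlier.

130.8, 170.8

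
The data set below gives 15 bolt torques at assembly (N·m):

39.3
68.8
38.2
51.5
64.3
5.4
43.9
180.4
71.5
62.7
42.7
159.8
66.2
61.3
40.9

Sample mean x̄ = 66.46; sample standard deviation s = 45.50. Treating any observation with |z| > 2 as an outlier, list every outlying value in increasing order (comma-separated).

159.8, 180.4

Cutoffs at x̄ ± 2s: 66.46 ± 2·45.50 = [-24.54, 157.46].
159.8: z = 2.05, |z| > 2 → outlier.
180.4: z = 2.50, |z| > 2 → outlier.
Every other value lies within [-24.54, 157.46].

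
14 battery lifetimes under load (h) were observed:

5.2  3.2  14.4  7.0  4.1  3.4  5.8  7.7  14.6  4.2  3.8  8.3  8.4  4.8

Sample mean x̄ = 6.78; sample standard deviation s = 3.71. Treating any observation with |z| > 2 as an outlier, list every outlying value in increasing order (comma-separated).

14.4, 14.6

Cutoffs at x̄ ± 2s: 6.78 ± 2·3.71 = [-0.64, 14.20].
14.4: z = 2.05, |z| > 2 → outlier.
14.6: z = 2.11, |z| > 2 → outlier.
Every other value lies within [-0.64, 14.20].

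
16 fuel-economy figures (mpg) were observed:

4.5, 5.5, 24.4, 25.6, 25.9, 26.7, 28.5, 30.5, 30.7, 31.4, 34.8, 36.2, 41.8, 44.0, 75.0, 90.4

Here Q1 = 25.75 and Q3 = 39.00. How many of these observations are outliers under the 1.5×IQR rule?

IQR = 13.25; fences at 25.75 − 19.875 = 5.875 and 39.00 + 19.875 = 58.875.
Outside the cutoffs: 4.5, 5.5, 75.0, 90.4.

4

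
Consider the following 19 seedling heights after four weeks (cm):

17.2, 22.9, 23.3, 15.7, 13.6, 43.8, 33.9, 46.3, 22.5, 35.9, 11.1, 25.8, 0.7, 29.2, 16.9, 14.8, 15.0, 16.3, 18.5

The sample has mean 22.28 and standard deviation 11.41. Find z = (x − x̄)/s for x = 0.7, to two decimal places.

z = (0.7 − 22.28) / 11.41 = -1.89.

-1.89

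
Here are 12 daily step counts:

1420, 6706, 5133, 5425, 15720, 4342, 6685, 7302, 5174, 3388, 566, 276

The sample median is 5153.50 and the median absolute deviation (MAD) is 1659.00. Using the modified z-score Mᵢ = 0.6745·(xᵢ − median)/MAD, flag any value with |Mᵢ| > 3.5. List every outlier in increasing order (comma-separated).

15720

|Mᵢ| > 3.5 ⇔ |xᵢ − 5153.50| > 3.5·1659.00/0.6745 = 8608.60.
So outliers lie outside [-3455.10, 13762.10].
15720: M = 4.30 → outlier.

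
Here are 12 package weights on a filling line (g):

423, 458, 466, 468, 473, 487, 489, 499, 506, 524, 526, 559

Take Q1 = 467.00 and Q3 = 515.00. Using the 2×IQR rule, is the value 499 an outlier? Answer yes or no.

no

IQR = Q3 − Q1 = 515.00 − 467.00 = 48.00.
Lower fence = Q1 − 2·IQR = 467.00 − 96.00 = 371.00.
Upper fence = Q3 + 2·IQR = 515.00 + 96.00 = 611.00.
499 lies within [371.00, 611.00].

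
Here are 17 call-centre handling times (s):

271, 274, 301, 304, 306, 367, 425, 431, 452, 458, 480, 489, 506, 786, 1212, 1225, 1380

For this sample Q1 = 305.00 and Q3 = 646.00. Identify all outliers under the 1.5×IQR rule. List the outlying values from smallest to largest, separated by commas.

1212, 1225, 1380

IQR = Q3 − Q1 = 646.00 − 305.00 = 341.00.
Lower fence = Q1 − 1.5·IQR = 305.00 − 511.50 = -206.50.
Upper fence = Q3 + 1.5·IQR = 646.00 + 511.50 = 1157.50.
1212 > 1157.50 → outlier.
1225 > 1157.50 → outlier.
1380 > 1157.50 → outlier.
All remaining values lie within [-206.50, 1157.50].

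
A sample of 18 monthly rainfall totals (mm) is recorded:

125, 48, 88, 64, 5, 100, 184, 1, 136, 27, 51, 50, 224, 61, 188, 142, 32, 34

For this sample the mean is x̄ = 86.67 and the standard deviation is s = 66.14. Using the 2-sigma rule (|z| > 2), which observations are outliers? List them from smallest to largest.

224

Cutoffs at x̄ ± 2s: 86.67 ± 2·66.14 = [-45.61, 218.95].
224: z = 2.08, |z| > 2 → outlier.
Every other value lies within [-45.61, 218.95].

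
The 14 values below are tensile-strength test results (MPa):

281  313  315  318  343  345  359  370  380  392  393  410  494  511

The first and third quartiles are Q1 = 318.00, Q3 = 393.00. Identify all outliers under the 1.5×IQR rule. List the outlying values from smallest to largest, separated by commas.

511

IQR = Q3 − Q1 = 393.00 − 318.00 = 75.00.
Lower fence = Q1 − 1.5·IQR = 318.00 − 112.50 = 205.50.
Upper fence = Q3 + 1.5·IQR = 393.00 + 112.50 = 505.50.
511 > 505.50 → outlier.
All remaining values lie within [205.50, 505.50].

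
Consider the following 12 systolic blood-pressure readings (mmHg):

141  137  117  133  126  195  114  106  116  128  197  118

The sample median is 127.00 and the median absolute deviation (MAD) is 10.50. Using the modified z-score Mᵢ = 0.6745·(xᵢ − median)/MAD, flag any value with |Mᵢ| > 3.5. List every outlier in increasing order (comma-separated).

|Mᵢ| > 3.5 ⇔ |xᵢ − 127.00| > 3.5·10.50/0.6745 = 54.48.
So outliers lie outside [72.52, 181.48].
195: M = 4.37 → outlier.
197: M = 4.50 → outlier.

195, 197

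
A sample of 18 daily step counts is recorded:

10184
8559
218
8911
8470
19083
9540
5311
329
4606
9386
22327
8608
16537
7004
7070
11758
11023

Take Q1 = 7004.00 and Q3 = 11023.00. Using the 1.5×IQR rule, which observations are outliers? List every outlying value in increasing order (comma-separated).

218, 329, 19083, 22327

IQR = Q3 − Q1 = 11023.00 − 7004.00 = 4019.00.
Lower fence = Q1 − 1.5·IQR = 7004.00 − 6028.50 = 975.50.
Upper fence = Q3 + 1.5·IQR = 11023.00 + 6028.50 = 17051.50.
218 < 975.50 → outlier.
329 < 975.50 → outlier.
19083 > 17051.50 → outlier.
22327 > 17051.50 → outlier.
All remaining values lie within [975.50, 17051.50].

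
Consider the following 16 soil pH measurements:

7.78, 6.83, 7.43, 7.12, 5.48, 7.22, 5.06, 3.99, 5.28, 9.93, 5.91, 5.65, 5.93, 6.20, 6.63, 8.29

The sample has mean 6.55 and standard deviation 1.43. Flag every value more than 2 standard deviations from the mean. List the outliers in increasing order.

9.93

Cutoffs at x̄ ± 2s: 6.55 ± 2·1.43 = [3.69, 9.41].
9.93: z = 2.36, |z| > 2 → outlier.
Every other value lies within [3.69, 9.41].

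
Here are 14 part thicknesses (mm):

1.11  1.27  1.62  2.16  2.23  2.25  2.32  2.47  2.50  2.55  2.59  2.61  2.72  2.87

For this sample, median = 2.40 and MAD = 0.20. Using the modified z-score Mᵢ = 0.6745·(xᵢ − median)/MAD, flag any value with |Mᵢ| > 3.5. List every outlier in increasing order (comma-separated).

|Mᵢ| > 3.5 ⇔ |xᵢ − 2.40| > 3.5·0.20/0.6745 = 1.04.
So outliers lie outside [1.36, 3.44].
1.11: M = -4.35 → outlier.
1.27: M = -3.81 → outlier.

1.11, 1.27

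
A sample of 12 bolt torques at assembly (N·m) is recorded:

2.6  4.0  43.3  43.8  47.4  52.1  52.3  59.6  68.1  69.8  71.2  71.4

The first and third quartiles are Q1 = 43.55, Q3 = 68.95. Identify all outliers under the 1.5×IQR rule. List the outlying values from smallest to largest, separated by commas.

2.6, 4.0

IQR = Q3 − Q1 = 68.95 − 43.55 = 25.40.
Lower fence = Q1 − 1.5·IQR = 43.55 − 38.10 = 5.45.
Upper fence = Q3 + 1.5·IQR = 68.95 + 38.10 = 107.05.
2.6 < 5.45 → outlier.
4.0 < 5.45 → outlier.
All remaining values lie within [5.45, 107.05].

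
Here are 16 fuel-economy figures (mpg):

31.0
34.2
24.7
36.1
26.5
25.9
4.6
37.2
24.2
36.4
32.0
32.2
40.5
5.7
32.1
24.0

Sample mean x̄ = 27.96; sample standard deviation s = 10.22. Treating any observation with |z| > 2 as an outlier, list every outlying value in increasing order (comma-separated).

Cutoffs at x̄ ± 2s: 27.96 ± 2·10.22 = [7.52, 48.40].
4.6: z = -2.29, |z| > 2 → outlier.
5.7: z = -2.18, |z| > 2 → outlier.
Every other value lies within [7.52, 48.40].

4.6, 5.7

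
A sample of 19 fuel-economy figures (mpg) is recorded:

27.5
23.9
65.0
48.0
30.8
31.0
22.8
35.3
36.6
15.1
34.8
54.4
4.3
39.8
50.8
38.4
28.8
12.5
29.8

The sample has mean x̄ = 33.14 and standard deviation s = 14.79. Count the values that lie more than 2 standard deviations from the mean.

1

Cutoffs: x̄ ± 2s = [3.56, 62.72].
Outside the cutoffs: 65.0.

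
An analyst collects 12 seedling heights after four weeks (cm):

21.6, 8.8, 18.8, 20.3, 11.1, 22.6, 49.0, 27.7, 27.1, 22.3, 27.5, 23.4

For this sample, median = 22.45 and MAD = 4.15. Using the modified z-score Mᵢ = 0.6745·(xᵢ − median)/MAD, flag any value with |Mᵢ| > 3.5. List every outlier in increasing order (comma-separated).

|Mᵢ| > 3.5 ⇔ |xᵢ − 22.45| > 3.5·4.15/0.6745 = 21.53.
So outliers lie outside [0.92, 43.98].
49.0: M = 4.32 → outlier.

49.0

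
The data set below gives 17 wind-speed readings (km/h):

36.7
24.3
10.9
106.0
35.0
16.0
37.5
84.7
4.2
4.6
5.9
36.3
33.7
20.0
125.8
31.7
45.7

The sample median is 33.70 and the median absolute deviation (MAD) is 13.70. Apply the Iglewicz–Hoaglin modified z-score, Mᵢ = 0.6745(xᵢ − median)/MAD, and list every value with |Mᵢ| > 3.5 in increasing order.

|Mᵢ| > 3.5 ⇔ |xᵢ − 33.70| > 3.5·13.70/0.6745 = 71.09.
So outliers lie outside [-37.39, 104.79].
106.0: M = 3.56 → outlier.
125.8: M = 4.53 → outlier.

106.0, 125.8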